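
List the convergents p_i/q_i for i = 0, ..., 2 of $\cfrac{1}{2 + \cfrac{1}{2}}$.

Using the convergent recurrence p_i = a_i*p_{i-1} + p_{i-2}, q_i = a_i*q_{i-1} + q_{i-2} with p_{-2}=0, p_{-1}=1, q_{-2}=1, q_{-1}=0:
  i=0: a_0=0, p_0 = 0*1 + 0 = 0, q_0 = 0*0 + 1 = 1.
  i=1: a_1=2, p_1 = 2*0 + 1 = 1, q_1 = 2*1 + 0 = 2.
  i=2: a_2=2, p_2 = 2*1 + 0 = 2, q_2 = 2*2 + 1 = 5.

0/1, 1/2, 2/5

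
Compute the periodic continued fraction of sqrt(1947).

Write x_i = (sqrt(1947) + m_i)/d_i with (m_0, d_0) = (0, 1). a_0 = floor(sqrt(1947)) = 44, since 44^2 = 1936 <= 1947 < 2025 = 45^2.
Iterate m_{i+1} = d_i*a_i - m_i, d_{i+1} = (1947 - m_{i+1}^2)/d_i, a_{i+1} = floor((a_0 + m_{i+1})/d_{i+1}):
  m_1 = 1*44 - 0 = 44, d_1 = (1947 - 44^2)/1 = 11/1 = 11, a_1 = floor((44 + 44)/11) = 8.
  m_2 = 11*8 - 44 = 44, d_2 = (1947 - 44^2)/11 = 11/11 = 1, a_2 = floor((44 + 44)/1) = 88.
  m_3 = 1*88 - 44 = 44, d_3 = (1947 - 44^2)/1 = 11/1 = 11: (m_3, d_3) = (m_1, d_1) = (44, 11), so from here the quotients repeat a_1, a_2; the period length is 2.
Hence the expansion of sqrt(1947) is a_0 = 44 followed by the repeating block 8, 88 (period 2).

[44; (8, 88)]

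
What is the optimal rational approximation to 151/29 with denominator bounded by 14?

Expand x = 151/29 as a continued fraction with the Euclidean algorithm:
  151 = 5*29 + 6, so a_0 = 5.
  29 = 4*6 + 5, so a_1 = 4.
  6 = 1*5 + 1, so a_2 = 1.
  5 = 5*1 + 0, so a_3 = 5.
so x = [5; 4, 1, 5].
Convergents (p_i = a_i*p_{i-1} + p_{i-2}, q_i = a_i*q_{i-1} + q_{i-2} with p_{-2}=0, p_{-1}=1, q_{-2}=1, q_{-1}=0), until the denominator exceeds 14:
  i=0: a_0=5, p_0 = 5*1 + 0 = 5, q_0 = 5*0 + 1 = 1.
  i=1: a_1=4, p_1 = 4*5 + 1 = 21, q_1 = 4*1 + 0 = 4.
  i=2: a_2=1, p_2 = 1*21 + 5 = 26, q_2 = 1*4 + 1 = 5.
  i=3: a_3=5, p_3 = 5*26 + 21 = 151, q_3 = 5*5 + 4 = 29.
q_3 = 29 > 14, so the last convergent with denominator <= 14 is p_2/q_2 = 26/5.
The closest fraction with denominator <= 14 is either p_2/q_2 or the intermediate fraction (k*p_2 + p_1)/(k*q_2 + q_1) with the largest k >= 1 whose denominator stays <= 14; these approach x as k grows, and every other convergent or intermediate fraction in range is farther away.
Largest k: floor((14 - q_1)/q_2) = floor((14 - 4)/5) = 2.
That gives (2*26 + 21)/(2*5 + 4) = 73/14.
Compare the errors: |x - 26/5| = |151*5 - 26*29|/(29*5) = 1/145, and |x - 73/14| = |151*14 - 73*29|/(29*14) = 3/406.
Cross-multiplying, 1*406 = 406 < 435 = 3*145, so 1/145 is smaller: the convergent 26/5 is closer to x than 73/14.

26/5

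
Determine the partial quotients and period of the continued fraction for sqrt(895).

Write x_i = (sqrt(895) + m_i)/d_i with (m_0, d_0) = (0, 1). a_0 = floor(sqrt(895)) = 29, since 29^2 = 841 <= 895 < 900 = 30^2.
Iterate m_{i+1} = d_i*a_i - m_i, d_{i+1} = (895 - m_{i+1}^2)/d_i, a_{i+1} = floor((a_0 + m_{i+1})/d_{i+1}):
  m_1 = 1*29 - 0 = 29, d_1 = (895 - 29^2)/1 = 54/1 = 54, a_1 = floor((29 + 29)/54) = 1.
  m_2 = 54*1 - 29 = 25, d_2 = (895 - 25^2)/54 = 270/54 = 5, a_2 = floor((29 + 25)/5) = 10.
  m_3 = 5*10 - 25 = 25, d_3 = (895 - 25^2)/5 = 270/5 = 54, a_3 = floor((29 + 25)/54) = 1.
  m_4 = 54*1 - 25 = 29, d_4 = (895 - 29^2)/54 = 54/54 = 1, a_4 = floor((29 + 29)/1) = 58.
  m_5 = 1*58 - 29 = 29, d_5 = (895 - 29^2)/1 = 54/1 = 54: (m_5, d_5) = (m_1, d_1) = (29, 54), so from here the quotients repeat a_1, ..., a_4; the period length is 4.
Hence the expansion of sqrt(895) is a_0 = 29 followed by the repeating block 1, 10, 1, 58 (period 4).

[29; (1, 10, 1, 58)]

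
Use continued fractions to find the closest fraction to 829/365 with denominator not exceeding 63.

Expand x = 829/365 as a continued fraction with the Euclidean algorithm:
  829 = 2*365 + 99, so a_0 = 2.
  365 = 3*99 + 68, so a_1 = 3.
  99 = 1*68 + 31, so a_2 = 1.
  68 = 2*31 + 6, so a_3 = 2.
  31 = 5*6 + 1, so a_4 = 5.
  6 = 6*1 + 0, so a_5 = 6.
so x = [2; 3, 1, 2, 5, 6].
Convergents (p_i = a_i*p_{i-1} + p_{i-2}, q_i = a_i*q_{i-1} + q_{i-2} with p_{-2}=0, p_{-1}=1, q_{-2}=1, q_{-1}=0), until the denominator exceeds 63:
  i=0: a_0=2, p_0 = 2*1 + 0 = 2, q_0 = 2*0 + 1 = 1.
  i=1: a_1=3, p_1 = 3*2 + 1 = 7, q_1 = 3*1 + 0 = 3.
  i=2: a_2=1, p_2 = 1*7 + 2 = 9, q_2 = 1*3 + 1 = 4.
  i=3: a_3=2, p_3 = 2*9 + 7 = 25, q_3 = 2*4 + 3 = 11.
  i=4: a_4=5, p_4 = 5*25 + 9 = 134, q_4 = 5*11 + 4 = 59.
  i=5: a_5=6, p_5 = 6*134 + 25 = 829, q_5 = 6*59 + 11 = 365.
q_5 = 365 > 63, so the last convergent with denominator <= 63 is p_4/q_4 = 134/59.
The closest fraction with denominator <= 63 is either p_4/q_4 or the intermediate fraction (k*p_4 + p_3)/(k*q_4 + q_3) with the largest k >= 1 whose denominator stays <= 63; these approach x as k grows, and every other convergent or intermediate fraction in range is farther away.
Largest k: floor((63 - q_3)/q_4) = floor((63 - 11)/59) = 0.
Since k = 0, no intermediate fraction beyond p_4/q_4 has denominator <= 63, so the convergent 134/59 is the closest (its error is |829*59 - 134*365|/(365*59) = 1/21535).

134/59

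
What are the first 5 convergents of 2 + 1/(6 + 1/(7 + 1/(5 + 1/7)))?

2/1, 13/6, 93/43, 478/221, 3439/1590

Using the convergent recurrence p_i = a_i*p_{i-1} + p_{i-2}, q_i = a_i*q_{i-1} + q_{i-2} with p_{-2}=0, p_{-1}=1, q_{-2}=1, q_{-1}=0:
  i=0: a_0=2, p_0 = 2*1 + 0 = 2, q_0 = 2*0 + 1 = 1.
  i=1: a_1=6, p_1 = 6*2 + 1 = 13, q_1 = 6*1 + 0 = 6.
  i=2: a_2=7, p_2 = 7*13 + 2 = 93, q_2 = 7*6 + 1 = 43.
  i=3: a_3=5, p_3 = 5*93 + 13 = 478, q_3 = 5*43 + 6 = 221.
  i=4: a_4=7, p_4 = 7*478 + 93 = 3439, q_4 = 7*221 + 43 = 1590.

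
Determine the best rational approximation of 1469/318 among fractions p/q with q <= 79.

Expand x = 1469/318 as a continued fraction with the Euclidean algorithm:
  1469 = 4*318 + 197, so a_0 = 4.
  318 = 1*197 + 121, so a_1 = 1.
  197 = 1*121 + 76, so a_2 = 1.
  121 = 1*76 + 45, so a_3 = 1.
  76 = 1*45 + 31, so a_4 = 1.
  45 = 1*31 + 14, so a_5 = 1.
  31 = 2*14 + 3, so a_6 = 2.
  14 = 4*3 + 2, so a_7 = 4.
  3 = 1*2 + 1, so a_8 = 1.
  2 = 2*1 + 0, so a_9 = 2.
so x = [4; 1, 1, 1, 1, 1, 2, 4, 1, 2].
Convergents (p_i = a_i*p_{i-1} + p_{i-2}, q_i = a_i*q_{i-1} + q_{i-2} with p_{-2}=0, p_{-1}=1, q_{-2}=1, q_{-1}=0), until the denominator exceeds 79:
  i=0: a_0=4, p_0 = 4*1 + 0 = 4, q_0 = 4*0 + 1 = 1.
  i=1: a_1=1, p_1 = 1*4 + 1 = 5, q_1 = 1*1 + 0 = 1.
  i=2: a_2=1, p_2 = 1*5 + 4 = 9, q_2 = 1*1 + 1 = 2.
  i=3: a_3=1, p_3 = 1*9 + 5 = 14, q_3 = 1*2 + 1 = 3.
  i=4: a_4=1, p_4 = 1*14 + 9 = 23, q_4 = 1*3 + 2 = 5.
  i=5: a_5=1, p_5 = 1*23 + 14 = 37, q_5 = 1*5 + 3 = 8.
  i=6: a_6=2, p_6 = 2*37 + 23 = 97, q_6 = 2*8 + 5 = 21.
  i=7: a_7=4, p_7 = 4*97 + 37 = 425, q_7 = 4*21 + 8 = 92.
q_7 = 92 > 79, so the last convergent with denominator <= 79 is p_6/q_6 = 97/21.
The closest fraction with denominator <= 79 is either p_6/q_6 or the intermediate fraction (k*p_6 + p_5)/(k*q_6 + q_5) with the largest k >= 1 whose denominator stays <= 79; these approach x as k grows, and every other convergent or intermediate fraction in range is farther away.
Largest k: floor((79 - q_5)/q_6) = floor((79 - 8)/21) = 3.
That gives (3*97 + 37)/(3*21 + 8) = 328/71.
Compare the errors: |x - 97/21| = |1469*21 - 97*318|/(318*21) = 3/6678, and |x - 328/71| = |1469*71 - 328*318|/(318*71) = 5/22578.
Cross-multiplying, 5*6678 = 33390 < 67734 = 3*22578, so 5/22578 is smaller: the intermediate fraction 328/71 is closer to x than 97/21.

328/71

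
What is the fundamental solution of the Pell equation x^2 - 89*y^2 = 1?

First expand sqrt(89) as a continued fraction. With x_i = (sqrt(89) + m_i)/d_i and (m_0, d_0) = (0, 1): a_0 = floor(sqrt(89)) = 9, since 9^2 = 81 <= 89 < 100 = 10^2.
Iterate m_{i+1} = d_i*a_i - m_i, d_{i+1} = (89 - m_{i+1}^2)/d_i, a_{i+1} = floor((a_0 + m_{i+1})/d_{i+1}):
  m_1 = 1*9 - 0 = 9, d_1 = (89 - 9^2)/1 = 8/1 = 8, a_1 = floor((9 + 9)/8) = 2.
  m_2 = 8*2 - 9 = 7, d_2 = (89 - 7^2)/8 = 40/8 = 5, a_2 = floor((9 + 7)/5) = 3.
  m_3 = 5*3 - 7 = 8, d_3 = (89 - 8^2)/5 = 25/5 = 5, a_3 = floor((9 + 8)/5) = 3.
  m_4 = 5*3 - 8 = 7, d_4 = (89 - 7^2)/5 = 40/5 = 8, a_4 = floor((9 + 7)/8) = 2.
  m_5 = 8*2 - 7 = 9, d_5 = (89 - 9^2)/8 = 8/8 = 1, a_5 = floor((9 + 9)/1) = 18.
  m_6 = 1*18 - 9 = 9, d_6 = (89 - 9^2)/1 = 8/1 = 8: (m_6, d_6) = (m_1, d_1) = (9, 8), so from here the quotients repeat a_1, ..., a_5; the period length is 5.
So sqrt(89) = [9; (2, 3, 3, 2, 18)] with period length k = 5.
k is odd, so (p_{k-1}, q_{k-1}) only solves x^2 - 89y^2 = -1 and the fundamental solution of x^2 - 89y^2 = 1 is (p_{2k-1}, q_{2k-1}) = (p_9, q_9); compute convergents through index 9, running through the period twice.
Convergents (p_i = a_i*p_{i-1} + p_{i-2}, q_i = a_i*q_{i-1} + q_{i-2} with p_{-2}=0, p_{-1}=1, q_{-2}=1, q_{-1}=0):
  i=0: a_0=9, p_0 = 9*1 + 0 = 9, q_0 = 9*0 + 1 = 1.
  i=1: a_1=2, p_1 = 2*9 + 1 = 19, q_1 = 2*1 + 0 = 2.
  i=2: a_2=3, p_2 = 3*19 + 9 = 66, q_2 = 3*2 + 1 = 7.
  i=3: a_3=3, p_3 = 3*66 + 19 = 217, q_3 = 3*7 + 2 = 23.
  i=4: a_4=2, p_4 = 2*217 + 66 = 500, q_4 = 2*23 + 7 = 53.
  i=5: a_5=18, p_5 = 18*500 + 217 = 9217, q_5 = 18*53 + 23 = 977.
  i=6: a_6=2, p_6 = 2*9217 + 500 = 18934, q_6 = 2*977 + 53 = 2007.
  i=7: a_7=3, p_7 = 3*18934 + 9217 = 66019, q_7 = 3*2007 + 977 = 6998.
  i=8: a_8=3, p_8 = 3*66019 + 18934 = 216991, q_8 = 3*6998 + 2007 = 23001.
  i=9: a_9=2, p_9 = 2*216991 + 66019 = 500001, q_9 = 2*23001 + 6998 = 53000.
Indeed p_4^2 - 89*q_4^2 = 250000 - 250001 = -1, not +1.
Check: 500001^2 - 89*53000^2 = 250001000001 - 250001000000 = 1, so (x, y) = (500001, 53000) solves the equation, and by the theorem it is the least positive solution.

(x, y) = (500001, 53000)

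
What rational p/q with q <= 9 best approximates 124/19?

13/2

Expand x = 124/19 as a continued fraction with the Euclidean algorithm:
  124 = 6*19 + 10, so a_0 = 6.
  19 = 1*10 + 9, so a_1 = 1.
  10 = 1*9 + 1, so a_2 = 1.
  9 = 9*1 + 0, so a_3 = 9.
so x = [6; 1, 1, 9].
Convergents (p_i = a_i*p_{i-1} + p_{i-2}, q_i = a_i*q_{i-1} + q_{i-2} with p_{-2}=0, p_{-1}=1, q_{-2}=1, q_{-1}=0), until the denominator exceeds 9:
  i=0: a_0=6, p_0 = 6*1 + 0 = 6, q_0 = 6*0 + 1 = 1.
  i=1: a_1=1, p_1 = 1*6 + 1 = 7, q_1 = 1*1 + 0 = 1.
  i=2: a_2=1, p_2 = 1*7 + 6 = 13, q_2 = 1*1 + 1 = 2.
  i=3: a_3=9, p_3 = 9*13 + 7 = 124, q_3 = 9*2 + 1 = 19.
q_3 = 19 > 9, so the last convergent with denominator <= 9 is p_2/q_2 = 13/2.
The closest fraction with denominator <= 9 is either p_2/q_2 or the intermediate fraction (k*p_2 + p_1)/(k*q_2 + q_1) with the largest k >= 1 whose denominator stays <= 9; these approach x as k grows, and every other convergent or intermediate fraction in range is farther away.
Largest k: floor((9 - q_1)/q_2) = floor((9 - 1)/2) = 4.
That gives (4*13 + 7)/(4*2 + 1) = 59/9.
Compare the errors: |x - 13/2| = |124*2 - 13*19|/(19*2) = 1/38, and |x - 59/9| = |124*9 - 59*19|/(19*9) = 5/171.
Cross-multiplying, 1*171 = 171 < 190 = 5*38, so 1/38 is smaller: the convergent 13/2 is closer to x than 59/9.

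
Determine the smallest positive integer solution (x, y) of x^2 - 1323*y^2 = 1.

(x, y) = (3650401, 100360)

First expand sqrt(1323) as a continued fraction. With x_i = (sqrt(1323) + m_i)/d_i and (m_0, d_0) = (0, 1): a_0 = floor(sqrt(1323)) = 36, since 36^2 = 1296 <= 1323 < 1369 = 37^2.
Iterate m_{i+1} = d_i*a_i - m_i, d_{i+1} = (1323 - m_{i+1}^2)/d_i, a_{i+1} = floor((a_0 + m_{i+1})/d_{i+1}):
  m_1 = 1*36 - 0 = 36, d_1 = (1323 - 36^2)/1 = 27/1 = 27, a_1 = floor((36 + 36)/27) = 2.
  m_2 = 27*2 - 36 = 18, d_2 = (1323 - 18^2)/27 = 999/27 = 37, a_2 = floor((36 + 18)/37) = 1.
  m_3 = 37*1 - 18 = 19, d_3 = (1323 - 19^2)/37 = 962/37 = 26, a_3 = floor((36 + 19)/26) = 2.
  m_4 = 26*2 - 19 = 33, d_4 = (1323 - 33^2)/26 = 234/26 = 9, a_4 = floor((36 + 33)/9) = 7.
  m_5 = 9*7 - 33 = 30, d_5 = (1323 - 30^2)/9 = 423/9 = 47, a_5 = floor((36 + 30)/47) = 1.
  m_6 = 47*1 - 30 = 17, d_6 = (1323 - 17^2)/47 = 1034/47 = 22, a_6 = floor((36 + 17)/22) = 2.
  m_7 = 22*2 - 17 = 27, d_7 = (1323 - 27^2)/22 = 594/22 = 27, a_7 = floor((36 + 27)/27) = 2.
  m_8 = 27*2 - 27 = 27, d_8 = (1323 - 27^2)/27 = 594/27 = 22, a_8 = floor((36 + 27)/22) = 2.
  m_9 = 22*2 - 27 = 17, d_9 = (1323 - 17^2)/22 = 1034/22 = 47, a_9 = floor((36 + 17)/47) = 1.
  m_10 = 47*1 - 17 = 30, d_10 = (1323 - 30^2)/47 = 423/47 = 9, a_10 = floor((36 + 30)/9) = 7.
  m_11 = 9*7 - 30 = 33, d_11 = (1323 - 33^2)/9 = 234/9 = 26, a_11 = floor((36 + 33)/26) = 2.
  m_12 = 26*2 - 33 = 19, d_12 = (1323 - 19^2)/26 = 962/26 = 37, a_12 = floor((36 + 19)/37) = 1.
  m_13 = 37*1 - 19 = 18, d_13 = (1323 - 18^2)/37 = 999/37 = 27, a_13 = floor((36 + 18)/27) = 2.
  m_14 = 27*2 - 18 = 36, d_14 = (1323 - 36^2)/27 = 27/27 = 1, a_14 = floor((36 + 36)/1) = 72.
  m_15 = 1*72 - 36 = 36, d_15 = (1323 - 36^2)/1 = 27/1 = 27: (m_15, d_15) = (m_1, d_1) = (36, 27), so from here the quotients repeat a_1, ..., a_14; the period length is 14.
So sqrt(1323) = [36; (2, 1, 2, 7, 1, 2, 2, 2, 1, 7, 2, 1, 2, 72)] with period length k = 14.
k is even, so the fundamental solution of x^2 - 1323y^2 = 1 is (p_{k-1}, q_{k-1}) = (p_13, q_13); compute convergents through index 13.
Convergents (p_i = a_i*p_{i-1} + p_{i-2}, q_i = a_i*q_{i-1} + q_{i-2} with p_{-2}=0, p_{-1}=1, q_{-2}=1, q_{-1}=0):
  i=0: a_0=36, p_0 = 36*1 + 0 = 36, q_0 = 36*0 + 1 = 1.
  i=1: a_1=2, p_1 = 2*36 + 1 = 73, q_1 = 2*1 + 0 = 2.
  i=2: a_2=1, p_2 = 1*73 + 36 = 109, q_2 = 1*2 + 1 = 3.
  i=3: a_3=2, p_3 = 2*109 + 73 = 291, q_3 = 2*3 + 2 = 8.
  i=4: a_4=7, p_4 = 7*291 + 109 = 2146, q_4 = 7*8 + 3 = 59.
  i=5: a_5=1, p_5 = 1*2146 + 291 = 2437, q_5 = 1*59 + 8 = 67.
  i=6: a_6=2, p_6 = 2*2437 + 2146 = 7020, q_6 = 2*67 + 59 = 193.
  i=7: a_7=2, p_7 = 2*7020 + 2437 = 16477, q_7 = 2*193 + 67 = 453.
  i=8: a_8=2, p_8 = 2*16477 + 7020 = 39974, q_8 = 2*453 + 193 = 1099.
  i=9: a_9=1, p_9 = 1*39974 + 16477 = 56451, q_9 = 1*1099 + 453 = 1552.
  i=10: a_10=7, p_10 = 7*56451 + 39974 = 435131, q_10 = 7*1552 + 1099 = 11963.
  i=11: a_11=2, p_11 = 2*435131 + 56451 = 926713, q_11 = 2*11963 + 1552 = 25478.
  i=12: a_12=1, p_12 = 1*926713 + 435131 = 1361844, q_12 = 1*25478 + 11963 = 37441.
  i=13: a_13=2, p_13 = 2*1361844 + 926713 = 3650401, q_13 = 2*37441 + 25478 = 100360.
Check: 3650401^2 - 1323*100360^2 = 13325427460801 - 13325427460800 = 1, so (x, y) = (3650401, 100360) solves the equation, and by the theorem it is the least positive solution.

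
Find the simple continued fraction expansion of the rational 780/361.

Run the Euclidean algorithm on 780 and 361; the successive quotients are the partial quotients a_0, a_1, ... (each step inverts the fractional part left over by the previous one):
  780 = 2*361 + 58, so a_0 = 2.
  361 = 6*58 + 13, so a_1 = 6.
  58 = 4*13 + 6, so a_2 = 4.
  13 = 2*6 + 1, so a_3 = 2.
  6 = 6*1 + 0, so a_4 = 6.
The remainder reaches 0 after 5 divisions, so the expansion has 5 partial quotients, read off in order.

[2; 6, 4, 2, 6]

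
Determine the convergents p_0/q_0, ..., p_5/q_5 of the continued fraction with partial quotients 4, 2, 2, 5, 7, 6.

4/1, 9/2, 22/5, 119/27, 855/194, 5249/1191

Using the convergent recurrence p_i = a_i*p_{i-1} + p_{i-2}, q_i = a_i*q_{i-1} + q_{i-2} with p_{-2}=0, p_{-1}=1, q_{-2}=1, q_{-1}=0:
  i=0: a_0=4, p_0 = 4*1 + 0 = 4, q_0 = 4*0 + 1 = 1.
  i=1: a_1=2, p_1 = 2*4 + 1 = 9, q_1 = 2*1 + 0 = 2.
  i=2: a_2=2, p_2 = 2*9 + 4 = 22, q_2 = 2*2 + 1 = 5.
  i=3: a_3=5, p_3 = 5*22 + 9 = 119, q_3 = 5*5 + 2 = 27.
  i=4: a_4=7, p_4 = 7*119 + 22 = 855, q_4 = 7*27 + 5 = 194.
  i=5: a_5=6, p_5 = 6*855 + 119 = 5249, q_5 = 6*194 + 27 = 1191.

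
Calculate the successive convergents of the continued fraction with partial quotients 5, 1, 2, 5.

5/1, 6/1, 17/3, 91/16

Using the convergent recurrence p_i = a_i*p_{i-1} + p_{i-2}, q_i = a_i*q_{i-1} + q_{i-2} with p_{-2}=0, p_{-1}=1, q_{-2}=1, q_{-1}=0:
  i=0: a_0=5, p_0 = 5*1 + 0 = 5, q_0 = 5*0 + 1 = 1.
  i=1: a_1=1, p_1 = 1*5 + 1 = 6, q_1 = 1*1 + 0 = 1.
  i=2: a_2=2, p_2 = 2*6 + 5 = 17, q_2 = 2*1 + 1 = 3.
  i=3: a_3=5, p_3 = 5*17 + 6 = 91, q_3 = 5*3 + 1 = 16.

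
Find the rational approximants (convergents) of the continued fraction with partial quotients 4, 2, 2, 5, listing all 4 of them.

Using the convergent recurrence p_i = a_i*p_{i-1} + p_{i-2}, q_i = a_i*q_{i-1} + q_{i-2} with p_{-2}=0, p_{-1}=1, q_{-2}=1, q_{-1}=0:
  i=0: a_0=4, p_0 = 4*1 + 0 = 4, q_0 = 4*0 + 1 = 1.
  i=1: a_1=2, p_1 = 2*4 + 1 = 9, q_1 = 2*1 + 0 = 2.
  i=2: a_2=2, p_2 = 2*9 + 4 = 22, q_2 = 2*2 + 1 = 5.
  i=3: a_3=5, p_3 = 5*22 + 9 = 119, q_3 = 5*5 + 2 = 27.

4/1, 9/2, 22/5, 119/27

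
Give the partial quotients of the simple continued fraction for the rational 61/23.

Run the Euclidean algorithm on 61 and 23; the successive quotients are the partial quotients a_0, a_1, ... (each step inverts the fractional part left over by the previous one):
  61 = 2*23 + 15, so a_0 = 2.
  23 = 1*15 + 8, so a_1 = 1.
  15 = 1*8 + 7, so a_2 = 1.
  8 = 1*7 + 1, so a_3 = 1.
  7 = 7*1 + 0, so a_4 = 7.
The remainder reaches 0 after 5 divisions, so the expansion has 5 partial quotients, read off in order.

[2; 1, 1, 1, 7]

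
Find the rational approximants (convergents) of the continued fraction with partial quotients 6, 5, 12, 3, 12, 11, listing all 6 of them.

Using the convergent recurrence p_i = a_i*p_{i-1} + p_{i-2}, q_i = a_i*q_{i-1} + q_{i-2} with p_{-2}=0, p_{-1}=1, q_{-2}=1, q_{-1}=0:
  i=0: a_0=6, p_0 = 6*1 + 0 = 6, q_0 = 6*0 + 1 = 1.
  i=1: a_1=5, p_1 = 5*6 + 1 = 31, q_1 = 5*1 + 0 = 5.
  i=2: a_2=12, p_2 = 12*31 + 6 = 378, q_2 = 12*5 + 1 = 61.
  i=3: a_3=3, p_3 = 3*378 + 31 = 1165, q_3 = 3*61 + 5 = 188.
  i=4: a_4=12, p_4 = 12*1165 + 378 = 14358, q_4 = 12*188 + 61 = 2317.
  i=5: a_5=11, p_5 = 11*14358 + 1165 = 159103, q_5 = 11*2317 + 188 = 25675.

6/1, 31/5, 378/61, 1165/188, 14358/2317, 159103/25675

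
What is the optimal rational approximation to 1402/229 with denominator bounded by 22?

49/8

Expand x = 1402/229 as a continued fraction with the Euclidean algorithm:
  1402 = 6*229 + 28, so a_0 = 6.
  229 = 8*28 + 5, so a_1 = 8.
  28 = 5*5 + 3, so a_2 = 5.
  5 = 1*3 + 2, so a_3 = 1.
  3 = 1*2 + 1, so a_4 = 1.
  2 = 2*1 + 0, so a_5 = 2.
so x = [6; 8, 5, 1, 1, 2].
Convergents (p_i = a_i*p_{i-1} + p_{i-2}, q_i = a_i*q_{i-1} + q_{i-2} with p_{-2}=0, p_{-1}=1, q_{-2}=1, q_{-1}=0), until the denominator exceeds 22:
  i=0: a_0=6, p_0 = 6*1 + 0 = 6, q_0 = 6*0 + 1 = 1.
  i=1: a_1=8, p_1 = 8*6 + 1 = 49, q_1 = 8*1 + 0 = 8.
  i=2: a_2=5, p_2 = 5*49 + 6 = 251, q_2 = 5*8 + 1 = 41.
q_2 = 41 > 22, so the last convergent with denominator <= 22 is p_1/q_1 = 49/8.
The closest fraction with denominator <= 22 is either p_1/q_1 or the intermediate fraction (k*p_1 + p_0)/(k*q_1 + q_0) with the largest k >= 1 whose denominator stays <= 22; these approach x as k grows, and every other convergent or intermediate fraction in range is farther away.
Largest k: floor((22 - q_0)/q_1) = floor((22 - 1)/8) = 2.
That gives (2*49 + 6)/(2*8 + 1) = 104/17.
Compare the errors: |x - 49/8| = |1402*8 - 49*229|/(229*8) = 5/1832, and |x - 104/17| = |1402*17 - 104*229|/(229*17) = 18/3893.
Cross-multiplying, 5*3893 = 19465 < 32976 = 18*1832, so 5/1832 is smaller: the convergent 49/8 is closer to x than 104/17.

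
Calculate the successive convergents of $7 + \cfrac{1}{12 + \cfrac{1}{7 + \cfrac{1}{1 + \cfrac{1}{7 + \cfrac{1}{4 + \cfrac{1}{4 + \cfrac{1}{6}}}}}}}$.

Using the convergent recurrence p_i = a_i*p_{i-1} + p_{i-2}, q_i = a_i*q_{i-1} + q_{i-2} with p_{-2}=0, p_{-1}=1, q_{-2}=1, q_{-1}=0:
  i=0: a_0=7, p_0 = 7*1 + 0 = 7, q_0 = 7*0 + 1 = 1.
  i=1: a_1=12, p_1 = 12*7 + 1 = 85, q_1 = 12*1 + 0 = 12.
  i=2: a_2=7, p_2 = 7*85 + 7 = 602, q_2 = 7*12 + 1 = 85.
  i=3: a_3=1, p_3 = 1*602 + 85 = 687, q_3 = 1*85 + 12 = 97.
  i=4: a_4=7, p_4 = 7*687 + 602 = 5411, q_4 = 7*97 + 85 = 764.
  i=5: a_5=4, p_5 = 4*5411 + 687 = 22331, q_5 = 4*764 + 97 = 3153.
  i=6: a_6=4, p_6 = 4*22331 + 5411 = 94735, q_6 = 4*3153 + 764 = 13376.
  i=7: a_7=6, p_7 = 6*94735 + 22331 = 590741, q_7 = 6*13376 + 3153 = 83409.

7/1, 85/12, 602/85, 687/97, 5411/764, 22331/3153, 94735/13376, 590741/83409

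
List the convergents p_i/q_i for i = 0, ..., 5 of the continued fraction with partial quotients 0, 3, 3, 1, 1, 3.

0/1, 1/3, 3/10, 4/13, 7/23, 25/82

Using the convergent recurrence p_i = a_i*p_{i-1} + p_{i-2}, q_i = a_i*q_{i-1} + q_{i-2} with p_{-2}=0, p_{-1}=1, q_{-2}=1, q_{-1}=0:
  i=0: a_0=0, p_0 = 0*1 + 0 = 0, q_0 = 0*0 + 1 = 1.
  i=1: a_1=3, p_1 = 3*0 + 1 = 1, q_1 = 3*1 + 0 = 3.
  i=2: a_2=3, p_2 = 3*1 + 0 = 3, q_2 = 3*3 + 1 = 10.
  i=3: a_3=1, p_3 = 1*3 + 1 = 4, q_3 = 1*10 + 3 = 13.
  i=4: a_4=1, p_4 = 1*4 + 3 = 7, q_4 = 1*13 + 10 = 23.
  i=5: a_5=3, p_5 = 3*7 + 4 = 25, q_5 = 3*23 + 13 = 82.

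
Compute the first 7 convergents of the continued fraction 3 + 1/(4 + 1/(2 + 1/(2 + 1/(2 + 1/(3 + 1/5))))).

3/1, 13/4, 29/9, 71/22, 171/53, 584/181, 3091/958

Using the convergent recurrence p_i = a_i*p_{i-1} + p_{i-2}, q_i = a_i*q_{i-1} + q_{i-2} with p_{-2}=0, p_{-1}=1, q_{-2}=1, q_{-1}=0:
  i=0: a_0=3, p_0 = 3*1 + 0 = 3, q_0 = 3*0 + 1 = 1.
  i=1: a_1=4, p_1 = 4*3 + 1 = 13, q_1 = 4*1 + 0 = 4.
  i=2: a_2=2, p_2 = 2*13 + 3 = 29, q_2 = 2*4 + 1 = 9.
  i=3: a_3=2, p_3 = 2*29 + 13 = 71, q_3 = 2*9 + 4 = 22.
  i=4: a_4=2, p_4 = 2*71 + 29 = 171, q_4 = 2*22 + 9 = 53.
  i=5: a_5=3, p_5 = 3*171 + 71 = 584, q_5 = 3*53 + 22 = 181.
  i=6: a_6=5, p_6 = 5*584 + 171 = 3091, q_6 = 5*181 + 53 = 958.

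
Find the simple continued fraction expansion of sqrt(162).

[12; (1, 2, 1, 2, 12, 2, 1, 2, 1, 24)]

Write x_i = (sqrt(162) + m_i)/d_i with (m_0, d_0) = (0, 1). a_0 = floor(sqrt(162)) = 12, since 12^2 = 144 <= 162 < 169 = 13^2.
Iterate m_{i+1} = d_i*a_i - m_i, d_{i+1} = (162 - m_{i+1}^2)/d_i, a_{i+1} = floor((a_0 + m_{i+1})/d_{i+1}):
  m_1 = 1*12 - 0 = 12, d_1 = (162 - 12^2)/1 = 18/1 = 18, a_1 = floor((12 + 12)/18) = 1.
  m_2 = 18*1 - 12 = 6, d_2 = (162 - 6^2)/18 = 126/18 = 7, a_2 = floor((12 + 6)/7) = 2.
  m_3 = 7*2 - 6 = 8, d_3 = (162 - 8^2)/7 = 98/7 = 14, a_3 = floor((12 + 8)/14) = 1.
  m_4 = 14*1 - 8 = 6, d_4 = (162 - 6^2)/14 = 126/14 = 9, a_4 = floor((12 + 6)/9) = 2.
  m_5 = 9*2 - 6 = 12, d_5 = (162 - 12^2)/9 = 18/9 = 2, a_5 = floor((12 + 12)/2) = 12.
  m_6 = 2*12 - 12 = 12, d_6 = (162 - 12^2)/2 = 18/2 = 9, a_6 = floor((12 + 12)/9) = 2.
  m_7 = 9*2 - 12 = 6, d_7 = (162 - 6^2)/9 = 126/9 = 14, a_7 = floor((12 + 6)/14) = 1.
  m_8 = 14*1 - 6 = 8, d_8 = (162 - 8^2)/14 = 98/14 = 7, a_8 = floor((12 + 8)/7) = 2.
  m_9 = 7*2 - 8 = 6, d_9 = (162 - 6^2)/7 = 126/7 = 18, a_9 = floor((12 + 6)/18) = 1.
  m_10 = 18*1 - 6 = 12, d_10 = (162 - 12^2)/18 = 18/18 = 1, a_10 = floor((12 + 12)/1) = 24.
  m_11 = 1*24 - 12 = 12, d_11 = (162 - 12^2)/1 = 18/1 = 18: (m_11, d_11) = (m_1, d_1) = (12, 18), so from here the quotients repeat a_1, ..., a_10; the period length is 10.
Hence the expansion of sqrt(162) is a_0 = 12 followed by the repeating block 1, 2, 1, 2, 12, 2, 1, 2, 1, 24 (period 10).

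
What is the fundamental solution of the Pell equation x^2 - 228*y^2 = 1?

First expand sqrt(228) as a continued fraction. With x_i = (sqrt(228) + m_i)/d_i and (m_0, d_0) = (0, 1): a_0 = floor(sqrt(228)) = 15, since 15^2 = 225 <= 228 < 256 = 16^2.
Iterate m_{i+1} = d_i*a_i - m_i, d_{i+1} = (228 - m_{i+1}^2)/d_i, a_{i+1} = floor((a_0 + m_{i+1})/d_{i+1}):
  m_1 = 1*15 - 0 = 15, d_1 = (228 - 15^2)/1 = 3/1 = 3, a_1 = floor((15 + 15)/3) = 10.
  m_2 = 3*10 - 15 = 15, d_2 = (228 - 15^2)/3 = 3/3 = 1, a_2 = floor((15 + 15)/1) = 30.
  m_3 = 1*30 - 15 = 15, d_3 = (228 - 15^2)/1 = 3/1 = 3: (m_3, d_3) = (m_1, d_1) = (15, 3), so from here the quotients repeat a_1, a_2; the period length is 2.
So sqrt(228) = [15; (10, 30)] with period length k = 2.
k is even, so the fundamental solution of x^2 - 228y^2 = 1 is (p_{k-1}, q_{k-1}) = (p_1, q_1); compute convergents through index 1.
Convergents (p_i = a_i*p_{i-1} + p_{i-2}, q_i = a_i*q_{i-1} + q_{i-2} with p_{-2}=0, p_{-1}=1, q_{-2}=1, q_{-1}=0):
  i=0: a_0=15, p_0 = 15*1 + 0 = 15, q_0 = 15*0 + 1 = 1.
  i=1: a_1=10, p_1 = 10*15 + 1 = 151, q_1 = 10*1 + 0 = 10.
Check: 151^2 - 228*10^2 = 22801 - 22800 = 1, so (x, y) = (151, 10) solves the equation, and by the theorem it is the least positive solution.

(x, y) = (151, 10)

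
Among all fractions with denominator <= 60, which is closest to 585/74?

419/53

Expand x = 585/74 as a continued fraction with the Euclidean algorithm:
  585 = 7*74 + 67, so a_0 = 7.
  74 = 1*67 + 7, so a_1 = 1.
  67 = 9*7 + 4, so a_2 = 9.
  7 = 1*4 + 3, so a_3 = 1.
  4 = 1*3 + 1, so a_4 = 1.
  3 = 3*1 + 0, so a_5 = 3.
so x = [7; 1, 9, 1, 1, 3].
Convergents (p_i = a_i*p_{i-1} + p_{i-2}, q_i = a_i*q_{i-1} + q_{i-2} with p_{-2}=0, p_{-1}=1, q_{-2}=1, q_{-1}=0), until the denominator exceeds 60:
  i=0: a_0=7, p_0 = 7*1 + 0 = 7, q_0 = 7*0 + 1 = 1.
  i=1: a_1=1, p_1 = 1*7 + 1 = 8, q_1 = 1*1 + 0 = 1.
  i=2: a_2=9, p_2 = 9*8 + 7 = 79, q_2 = 9*1 + 1 = 10.
  i=3: a_3=1, p_3 = 1*79 + 8 = 87, q_3 = 1*10 + 1 = 11.
  i=4: a_4=1, p_4 = 1*87 + 79 = 166, q_4 = 1*11 + 10 = 21.
  i=5: a_5=3, p_5 = 3*166 + 87 = 585, q_5 = 3*21 + 11 = 74.
q_5 = 74 > 60, so the last convergent with denominator <= 60 is p_4/q_4 = 166/21.
The closest fraction with denominator <= 60 is either p_4/q_4 or the intermediate fraction (k*p_4 + p_3)/(k*q_4 + q_3) with the largest k >= 1 whose denominator stays <= 60; these approach x as k grows, and every other convergent or intermediate fraction in range is farther away.
Largest k: floor((60 - q_3)/q_4) = floor((60 - 11)/21) = 2.
That gives (2*166 + 87)/(2*21 + 11) = 419/53.
Compare the errors: |x - 166/21| = |585*21 - 166*74|/(74*21) = 1/1554, and |x - 419/53| = |585*53 - 419*74|/(74*53) = 1/3922.
Cross-multiplying, 1*1554 = 1554 < 3922 = 1*3922, so 1/3922 is smaller: the intermediate fraction 419/53 is closer to x than 166/21.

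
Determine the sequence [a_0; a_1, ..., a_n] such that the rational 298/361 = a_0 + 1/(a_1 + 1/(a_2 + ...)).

Run the Euclidean algorithm on 298 and 361; the successive quotients are the partial quotients a_0, a_1, ... (each step inverts the fractional part left over by the previous one):
  298 = 0*361 + 298, so a_0 = 0.
  361 = 1*298 + 63, so a_1 = 1.
  298 = 4*63 + 46, so a_2 = 4.
  63 = 1*46 + 17, so a_3 = 1.
  46 = 2*17 + 12, so a_4 = 2.
  17 = 1*12 + 5, so a_5 = 1.
  12 = 2*5 + 2, so a_6 = 2.
  5 = 2*2 + 1, so a_7 = 2.
  2 = 2*1 + 0, so a_8 = 2.
The remainder reaches 0 after 9 divisions, so the expansion has 9 partial quotients, read off in order.

[0; 1, 4, 1, 2, 1, 2, 2, 2]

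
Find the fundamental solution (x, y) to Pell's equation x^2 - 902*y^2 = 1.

First expand sqrt(902) as a continued fraction. With x_i = (sqrt(902) + m_i)/d_i and (m_0, d_0) = (0, 1): a_0 = floor(sqrt(902)) = 30, since 30^2 = 900 <= 902 < 961 = 31^2.
Iterate m_{i+1} = d_i*a_i - m_i, d_{i+1} = (902 - m_{i+1}^2)/d_i, a_{i+1} = floor((a_0 + m_{i+1})/d_{i+1}):
  m_1 = 1*30 - 0 = 30, d_1 = (902 - 30^2)/1 = 2/1 = 2, a_1 = floor((30 + 30)/2) = 30.
  m_2 = 2*30 - 30 = 30, d_2 = (902 - 30^2)/2 = 2/2 = 1, a_2 = floor((30 + 30)/1) = 60.
  m_3 = 1*60 - 30 = 30, d_3 = (902 - 30^2)/1 = 2/1 = 2: (m_3, d_3) = (m_1, d_1) = (30, 2), so from here the quotients repeat a_1, a_2; the period length is 2.
So sqrt(902) = [30; (30, 60)] with period length k = 2.
k is even, so the fundamental solution of x^2 - 902y^2 = 1 is (p_{k-1}, q_{k-1}) = (p_1, q_1); compute convergents through index 1.
Convergents (p_i = a_i*p_{i-1} + p_{i-2}, q_i = a_i*q_{i-1} + q_{i-2} with p_{-2}=0, p_{-1}=1, q_{-2}=1, q_{-1}=0):
  i=0: a_0=30, p_0 = 30*1 + 0 = 30, q_0 = 30*0 + 1 = 1.
  i=1: a_1=30, p_1 = 30*30 + 1 = 901, q_1 = 30*1 + 0 = 30.
Check: 901^2 - 902*30^2 = 811801 - 811800 = 1, so (x, y) = (901, 30) solves the equation, and by the theorem it is the least positive solution.

(x, y) = (901, 30)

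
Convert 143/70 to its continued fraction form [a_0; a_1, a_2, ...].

Run the Euclidean algorithm on 143 and 70; the successive quotients are the partial quotients a_0, a_1, ... (each step inverts the fractional part left over by the previous one):
  143 = 2*70 + 3, so a_0 = 2.
  70 = 23*3 + 1, so a_1 = 23.
  3 = 3*1 + 0, so a_2 = 3.
The remainder reaches 0 after 3 divisions, so the expansion has 3 partial quotients, read off in order.

[2; 23, 3]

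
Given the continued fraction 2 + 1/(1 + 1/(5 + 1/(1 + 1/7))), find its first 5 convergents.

2/1, 3/1, 17/6, 20/7, 157/55

Using the convergent recurrence p_i = a_i*p_{i-1} + p_{i-2}, q_i = a_i*q_{i-1} + q_{i-2} with p_{-2}=0, p_{-1}=1, q_{-2}=1, q_{-1}=0:
  i=0: a_0=2, p_0 = 2*1 + 0 = 2, q_0 = 2*0 + 1 = 1.
  i=1: a_1=1, p_1 = 1*2 + 1 = 3, q_1 = 1*1 + 0 = 1.
  i=2: a_2=5, p_2 = 5*3 + 2 = 17, q_2 = 5*1 + 1 = 6.
  i=3: a_3=1, p_3 = 1*17 + 3 = 20, q_3 = 1*6 + 1 = 7.
  i=4: a_4=7, p_4 = 7*20 + 17 = 157, q_4 = 7*7 + 6 = 55.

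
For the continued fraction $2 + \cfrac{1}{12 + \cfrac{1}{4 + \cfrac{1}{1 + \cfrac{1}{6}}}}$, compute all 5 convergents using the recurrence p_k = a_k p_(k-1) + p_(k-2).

Using the convergent recurrence p_i = a_i*p_{i-1} + p_{i-2}, q_i = a_i*q_{i-1} + q_{i-2} with p_{-2}=0, p_{-1}=1, q_{-2}=1, q_{-1}=0:
  i=0: a_0=2, p_0 = 2*1 + 0 = 2, q_0 = 2*0 + 1 = 1.
  i=1: a_1=12, p_1 = 12*2 + 1 = 25, q_1 = 12*1 + 0 = 12.
  i=2: a_2=4, p_2 = 4*25 + 2 = 102, q_2 = 4*12 + 1 = 49.
  i=3: a_3=1, p_3 = 1*102 + 25 = 127, q_3 = 1*49 + 12 = 61.
  i=4: a_4=6, p_4 = 6*127 + 102 = 864, q_4 = 6*61 + 49 = 415.

2/1, 25/12, 102/49, 127/61, 864/415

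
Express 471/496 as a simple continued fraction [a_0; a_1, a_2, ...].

[0; 1, 18, 1, 5, 4]

Run the Euclidean algorithm on 471 and 496; the successive quotients are the partial quotients a_0, a_1, ... (each step inverts the fractional part left over by the previous one):
  471 = 0*496 + 471, so a_0 = 0.
  496 = 1*471 + 25, so a_1 = 1.
  471 = 18*25 + 21, so a_2 = 18.
  25 = 1*21 + 4, so a_3 = 1.
  21 = 5*4 + 1, so a_4 = 5.
  4 = 4*1 + 0, so a_5 = 4.
The remainder reaches 0 after 6 divisions, so the expansion has 6 partial quotients, read off in order.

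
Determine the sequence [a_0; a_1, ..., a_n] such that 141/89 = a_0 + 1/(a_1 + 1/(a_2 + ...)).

[1; 1, 1, 2, 2, 7]

Run the Euclidean algorithm on 141 and 89; the successive quotients are the partial quotients a_0, a_1, ... (each step inverts the fractional part left over by the previous one):
  141 = 1*89 + 52, so a_0 = 1.
  89 = 1*52 + 37, so a_1 = 1.
  52 = 1*37 + 15, so a_2 = 1.
  37 = 2*15 + 7, so a_3 = 2.
  15 = 2*7 + 1, so a_4 = 2.
  7 = 7*1 + 0, so a_5 = 7.
The remainder reaches 0 after 6 divisions, so the expansion has 6 partial quotients, read off in order.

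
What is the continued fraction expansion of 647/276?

Run the Euclidean algorithm on 647 and 276; the successive quotients are the partial quotients a_0, a_1, ... (each step inverts the fractional part left over by the previous one):
  647 = 2*276 + 95, so a_0 = 2.
  276 = 2*95 + 86, so a_1 = 2.
  95 = 1*86 + 9, so a_2 = 1.
  86 = 9*9 + 5, so a_3 = 9.
  9 = 1*5 + 4, so a_4 = 1.
  5 = 1*4 + 1, so a_5 = 1.
  4 = 4*1 + 0, so a_6 = 4.
The remainder reaches 0 after 7 divisions, so the expansion has 7 partial quotients, read off in order.

[2; 2, 1, 9, 1, 1, 4]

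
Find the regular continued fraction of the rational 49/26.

Run the Euclidean algorithm on 49 and 26; the successive quotients are the partial quotients a_0, a_1, ... (each step inverts the fractional part left over by the previous one):
  49 = 1*26 + 23, so a_0 = 1.
  26 = 1*23 + 3, so a_1 = 1.
  23 = 7*3 + 2, so a_2 = 7.
  3 = 1*2 + 1, so a_3 = 1.
  2 = 2*1 + 0, so a_4 = 2.
The remainder reaches 0 after 5 divisions, so the expansion has 5 partial quotients, read off in order.

[1; 1, 7, 1, 2]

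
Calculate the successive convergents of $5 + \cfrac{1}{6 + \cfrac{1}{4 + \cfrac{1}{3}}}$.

5/1, 31/6, 129/25, 418/81

Using the convergent recurrence p_i = a_i*p_{i-1} + p_{i-2}, q_i = a_i*q_{i-1} + q_{i-2} with p_{-2}=0, p_{-1}=1, q_{-2}=1, q_{-1}=0:
  i=0: a_0=5, p_0 = 5*1 + 0 = 5, q_0 = 5*0 + 1 = 1.
  i=1: a_1=6, p_1 = 6*5 + 1 = 31, q_1 = 6*1 + 0 = 6.
  i=2: a_2=4, p_2 = 4*31 + 5 = 129, q_2 = 4*6 + 1 = 25.
  i=3: a_3=3, p_3 = 3*129 + 31 = 418, q_3 = 3*25 + 6 = 81.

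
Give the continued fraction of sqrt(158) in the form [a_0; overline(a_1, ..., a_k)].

Write x_i = (sqrt(158) + m_i)/d_i with (m_0, d_0) = (0, 1). a_0 = floor(sqrt(158)) = 12, since 12^2 = 144 <= 158 < 169 = 13^2.
Iterate m_{i+1} = d_i*a_i - m_i, d_{i+1} = (158 - m_{i+1}^2)/d_i, a_{i+1} = floor((a_0 + m_{i+1})/d_{i+1}):
  m_1 = 1*12 - 0 = 12, d_1 = (158 - 12^2)/1 = 14/1 = 14, a_1 = floor((12 + 12)/14) = 1.
  m_2 = 14*1 - 12 = 2, d_2 = (158 - 2^2)/14 = 154/14 = 11, a_2 = floor((12 + 2)/11) = 1.
  m_3 = 11*1 - 2 = 9, d_3 = (158 - 9^2)/11 = 77/11 = 7, a_3 = floor((12 + 9)/7) = 3.
  m_4 = 7*3 - 9 = 12, d_4 = (158 - 12^2)/7 = 14/7 = 2, a_4 = floor((12 + 12)/2) = 12.
  m_5 = 2*12 - 12 = 12, d_5 = (158 - 12^2)/2 = 14/2 = 7, a_5 = floor((12 + 12)/7) = 3.
  m_6 = 7*3 - 12 = 9, d_6 = (158 - 9^2)/7 = 77/7 = 11, a_6 = floor((12 + 9)/11) = 1.
  m_7 = 11*1 - 9 = 2, d_7 = (158 - 2^2)/11 = 154/11 = 14, a_7 = floor((12 + 2)/14) = 1.
  m_8 = 14*1 - 2 = 12, d_8 = (158 - 12^2)/14 = 14/14 = 1, a_8 = floor((12 + 12)/1) = 24.
  m_9 = 1*24 - 12 = 12, d_9 = (158 - 12^2)/1 = 14/1 = 14: (m_9, d_9) = (m_1, d_1) = (12, 14), so from here the quotients repeat a_1, ..., a_8; the period length is 8.
Hence the expansion of sqrt(158) is a_0 = 12 followed by the repeating block 1, 1, 3, 12, 3, 1, 1, 24 (period 8).

[12; overline(1, 1, 3, 12, 3, 1, 1, 24)]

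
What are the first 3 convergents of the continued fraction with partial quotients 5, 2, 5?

5/1, 11/2, 60/11

Using the convergent recurrence p_i = a_i*p_{i-1} + p_{i-2}, q_i = a_i*q_{i-1} + q_{i-2} with p_{-2}=0, p_{-1}=1, q_{-2}=1, q_{-1}=0:
  i=0: a_0=5, p_0 = 5*1 + 0 = 5, q_0 = 5*0 + 1 = 1.
  i=1: a_1=2, p_1 = 2*5 + 1 = 11, q_1 = 2*1 + 0 = 2.
  i=2: a_2=5, p_2 = 5*11 + 5 = 60, q_2 = 5*2 + 1 = 11.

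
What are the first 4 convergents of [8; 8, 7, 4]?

Using the convergent recurrence p_i = a_i*p_{i-1} + p_{i-2}, q_i = a_i*q_{i-1} + q_{i-2} with p_{-2}=0, p_{-1}=1, q_{-2}=1, q_{-1}=0:
  i=0: a_0=8, p_0 = 8*1 + 0 = 8, q_0 = 8*0 + 1 = 1.
  i=1: a_1=8, p_1 = 8*8 + 1 = 65, q_1 = 8*1 + 0 = 8.
  i=2: a_2=7, p_2 = 7*65 + 8 = 463, q_2 = 7*8 + 1 = 57.
  i=3: a_3=4, p_3 = 4*463 + 65 = 1917, q_3 = 4*57 + 8 = 236.

8/1, 65/8, 463/57, 1917/236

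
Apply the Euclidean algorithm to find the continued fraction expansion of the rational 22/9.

Run the Euclidean algorithm on 22 and 9; the successive quotients are the partial quotients a_0, a_1, ... (each step inverts the fractional part left over by the previous one):
  22 = 2*9 + 4, so a_0 = 2.
  9 = 2*4 + 1, so a_1 = 2.
  4 = 4*1 + 0, so a_2 = 4.
The remainder reaches 0 after 3 divisions, so the expansion has 3 partial quotients, read off in order.

[2; 2, 4]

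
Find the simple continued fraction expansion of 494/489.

Run the Euclidean algorithm on 494 and 489; the successive quotients are the partial quotients a_0, a_1, ... (each step inverts the fractional part left over by the previous one):
  494 = 1*489 + 5, so a_0 = 1.
  489 = 97*5 + 4, so a_1 = 97.
  5 = 1*4 + 1, so a_2 = 1.
  4 = 4*1 + 0, so a_3 = 4.
The remainder reaches 0 after 4 divisions, so the expansion has 4 partial quotients, read off in order.

[1; 97, 1, 4]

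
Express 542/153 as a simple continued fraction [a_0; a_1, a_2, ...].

[3; 1, 1, 5, 2, 1, 1, 2]

Run the Euclidean algorithm on 542 and 153; the successive quotients are the partial quotients a_0, a_1, ... (each step inverts the fractional part left over by the previous one):
  542 = 3*153 + 83, so a_0 = 3.
  153 = 1*83 + 70, so a_1 = 1.
  83 = 1*70 + 13, so a_2 = 1.
  70 = 5*13 + 5, so a_3 = 5.
  13 = 2*5 + 3, so a_4 = 2.
  5 = 1*3 + 2, so a_5 = 1.
  3 = 1*2 + 1, so a_6 = 1.
  2 = 2*1 + 0, so a_7 = 2.
The remainder reaches 0 after 8 divisions, so the expansion has 8 partial quotients, read off in order.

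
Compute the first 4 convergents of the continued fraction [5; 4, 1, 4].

5/1, 21/4, 26/5, 125/24

Using the convergent recurrence p_i = a_i*p_{i-1} + p_{i-2}, q_i = a_i*q_{i-1} + q_{i-2} with p_{-2}=0, p_{-1}=1, q_{-2}=1, q_{-1}=0:
  i=0: a_0=5, p_0 = 5*1 + 0 = 5, q_0 = 5*0 + 1 = 1.
  i=1: a_1=4, p_1 = 4*5 + 1 = 21, q_1 = 4*1 + 0 = 4.
  i=2: a_2=1, p_2 = 1*21 + 5 = 26, q_2 = 1*4 + 1 = 5.
  i=3: a_3=4, p_3 = 4*26 + 21 = 125, q_3 = 4*5 + 4 = 24.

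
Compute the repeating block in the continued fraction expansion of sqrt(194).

[13; (1, 12, 1, 26)]

Write x_i = (sqrt(194) + m_i)/d_i with (m_0, d_0) = (0, 1). a_0 = floor(sqrt(194)) = 13, since 13^2 = 169 <= 194 < 196 = 14^2.
Iterate m_{i+1} = d_i*a_i - m_i, d_{i+1} = (194 - m_{i+1}^2)/d_i, a_{i+1} = floor((a_0 + m_{i+1})/d_{i+1}):
  m_1 = 1*13 - 0 = 13, d_1 = (194 - 13^2)/1 = 25/1 = 25, a_1 = floor((13 + 13)/25) = 1.
  m_2 = 25*1 - 13 = 12, d_2 = (194 - 12^2)/25 = 50/25 = 2, a_2 = floor((13 + 12)/2) = 12.
  m_3 = 2*12 - 12 = 12, d_3 = (194 - 12^2)/2 = 50/2 = 25, a_3 = floor((13 + 12)/25) = 1.
  m_4 = 25*1 - 12 = 13, d_4 = (194 - 13^2)/25 = 25/25 = 1, a_4 = floor((13 + 13)/1) = 26.
  m_5 = 1*26 - 13 = 13, d_5 = (194 - 13^2)/1 = 25/1 = 25: (m_5, d_5) = (m_1, d_1) = (13, 25), so from here the quotients repeat a_1, ..., a_4; the period length is 4.
Hence the expansion of sqrt(194) is a_0 = 13 followed by the repeating block 1, 12, 1, 26 (period 4).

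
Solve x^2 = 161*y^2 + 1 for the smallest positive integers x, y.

(x, y) = (11775, 928)

First expand sqrt(161) as a continued fraction. With x_i = (sqrt(161) + m_i)/d_i and (m_0, d_0) = (0, 1): a_0 = floor(sqrt(161)) = 12, since 12^2 = 144 <= 161 < 169 = 13^2.
Iterate m_{i+1} = d_i*a_i - m_i, d_{i+1} = (161 - m_{i+1}^2)/d_i, a_{i+1} = floor((a_0 + m_{i+1})/d_{i+1}):
  m_1 = 1*12 - 0 = 12, d_1 = (161 - 12^2)/1 = 17/1 = 17, a_1 = floor((12 + 12)/17) = 1.
  m_2 = 17*1 - 12 = 5, d_2 = (161 - 5^2)/17 = 136/17 = 8, a_2 = floor((12 + 5)/8) = 2.
  m_3 = 8*2 - 5 = 11, d_3 = (161 - 11^2)/8 = 40/8 = 5, a_3 = floor((12 + 11)/5) = 4.
  m_4 = 5*4 - 11 = 9, d_4 = (161 - 9^2)/5 = 80/5 = 16, a_4 = floor((12 + 9)/16) = 1.
  m_5 = 16*1 - 9 = 7, d_5 = (161 - 7^2)/16 = 112/16 = 7, a_5 = floor((12 + 7)/7) = 2.
  m_6 = 7*2 - 7 = 7, d_6 = (161 - 7^2)/7 = 112/7 = 16, a_6 = floor((12 + 7)/16) = 1.
  m_7 = 16*1 - 7 = 9, d_7 = (161 - 9^2)/16 = 80/16 = 5, a_7 = floor((12 + 9)/5) = 4.
  m_8 = 5*4 - 9 = 11, d_8 = (161 - 11^2)/5 = 40/5 = 8, a_8 = floor((12 + 11)/8) = 2.
  m_9 = 8*2 - 11 = 5, d_9 = (161 - 5^2)/8 = 136/8 = 17, a_9 = floor((12 + 5)/17) = 1.
  m_10 = 17*1 - 5 = 12, d_10 = (161 - 12^2)/17 = 17/17 = 1, a_10 = floor((12 + 12)/1) = 24.
  m_11 = 1*24 - 12 = 12, d_11 = (161 - 12^2)/1 = 17/1 = 17: (m_11, d_11) = (m_1, d_1) = (12, 17), so from here the quotients repeat a_1, ..., a_10; the period length is 10.
So sqrt(161) = [12; (1, 2, 4, 1, 2, 1, 4, 2, 1, 24)] with period length k = 10.
k is even, so the fundamental solution of x^2 - 161y^2 = 1 is (p_{k-1}, q_{k-1}) = (p_9, q_9); compute convergents through index 9.
Convergents (p_i = a_i*p_{i-1} + p_{i-2}, q_i = a_i*q_{i-1} + q_{i-2} with p_{-2}=0, p_{-1}=1, q_{-2}=1, q_{-1}=0):
  i=0: a_0=12, p_0 = 12*1 + 0 = 12, q_0 = 12*0 + 1 = 1.
  i=1: a_1=1, p_1 = 1*12 + 1 = 13, q_1 = 1*1 + 0 = 1.
  i=2: a_2=2, p_2 = 2*13 + 12 = 38, q_2 = 2*1 + 1 = 3.
  i=3: a_3=4, p_3 = 4*38 + 13 = 165, q_3 = 4*3 + 1 = 13.
  i=4: a_4=1, p_4 = 1*165 + 38 = 203, q_4 = 1*13 + 3 = 16.
  i=5: a_5=2, p_5 = 2*203 + 165 = 571, q_5 = 2*16 + 13 = 45.
  i=6: a_6=1, p_6 = 1*571 + 203 = 774, q_6 = 1*45 + 16 = 61.
  i=7: a_7=4, p_7 = 4*774 + 571 = 3667, q_7 = 4*61 + 45 = 289.
  i=8: a_8=2, p_8 = 2*3667 + 774 = 8108, q_8 = 2*289 + 61 = 639.
  i=9: a_9=1, p_9 = 1*8108 + 3667 = 11775, q_9 = 1*639 + 289 = 928.
Check: 11775^2 - 161*928^2 = 138650625 - 138650624 = 1, so (x, y) = (11775, 928) solves the equation, and by the theorem it is the least positive solution.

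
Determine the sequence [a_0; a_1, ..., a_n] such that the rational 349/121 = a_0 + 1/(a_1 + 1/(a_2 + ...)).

Run the Euclidean algorithm on 349 and 121; the successive quotients are the partial quotients a_0, a_1, ... (each step inverts the fractional part left over by the previous one):
  349 = 2*121 + 107, so a_0 = 2.
  121 = 1*107 + 14, so a_1 = 1.
  107 = 7*14 + 9, so a_2 = 7.
  14 = 1*9 + 5, so a_3 = 1.
  9 = 1*5 + 4, so a_4 = 1.
  5 = 1*4 + 1, so a_5 = 1.
  4 = 4*1 + 0, so a_6 = 4.
The remainder reaches 0 after 7 divisions, so the expansion has 7 partial quotients, read off in order.

[2; 1, 7, 1, 1, 1, 4]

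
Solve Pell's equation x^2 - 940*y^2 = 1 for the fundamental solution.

First expand sqrt(940) as a continued fraction. With x_i = (sqrt(940) + m_i)/d_i and (m_0, d_0) = (0, 1): a_0 = floor(sqrt(940)) = 30, since 30^2 = 900 <= 940 < 961 = 31^2.
Iterate m_{i+1} = d_i*a_i - m_i, d_{i+1} = (940 - m_{i+1}^2)/d_i, a_{i+1} = floor((a_0 + m_{i+1})/d_{i+1}):
  m_1 = 1*30 - 0 = 30, d_1 = (940 - 30^2)/1 = 40/1 = 40, a_1 = floor((30 + 30)/40) = 1.
  m_2 = 40*1 - 30 = 10, d_2 = (940 - 10^2)/40 = 840/40 = 21, a_2 = floor((30 + 10)/21) = 1.
  m_3 = 21*1 - 10 = 11, d_3 = (940 - 11^2)/21 = 819/21 = 39, a_3 = floor((30 + 11)/39) = 1.
  m_4 = 39*1 - 11 = 28, d_4 = (940 - 28^2)/39 = 156/39 = 4, a_4 = floor((30 + 28)/4) = 14.
  m_5 = 4*14 - 28 = 28, d_5 = (940 - 28^2)/4 = 156/4 = 39, a_5 = floor((30 + 28)/39) = 1.
  m_6 = 39*1 - 28 = 11, d_6 = (940 - 11^2)/39 = 819/39 = 21, a_6 = floor((30 + 11)/21) = 1.
  m_7 = 21*1 - 11 = 10, d_7 = (940 - 10^2)/21 = 840/21 = 40, a_7 = floor((30 + 10)/40) = 1.
  m_8 = 40*1 - 10 = 30, d_8 = (940 - 30^2)/40 = 40/40 = 1, a_8 = floor((30 + 30)/1) = 60.
  m_9 = 1*60 - 30 = 30, d_9 = (940 - 30^2)/1 = 40/1 = 40: (m_9, d_9) = (m_1, d_1) = (30, 40), so from here the quotients repeat a_1, ..., a_8; the period length is 8.
So sqrt(940) = [30; (1, 1, 1, 14, 1, 1, 1, 60)] with period length k = 8.
k is even, so the fundamental solution of x^2 - 940y^2 = 1 is (p_{k-1}, q_{k-1}) = (p_7, q_7); compute convergents through index 7.
Convergents (p_i = a_i*p_{i-1} + p_{i-2}, q_i = a_i*q_{i-1} + q_{i-2} with p_{-2}=0, p_{-1}=1, q_{-2}=1, q_{-1}=0):
  i=0: a_0=30, p_0 = 30*1 + 0 = 30, q_0 = 30*0 + 1 = 1.
  i=1: a_1=1, p_1 = 1*30 + 1 = 31, q_1 = 1*1 + 0 = 1.
  i=2: a_2=1, p_2 = 1*31 + 30 = 61, q_2 = 1*1 + 1 = 2.
  i=3: a_3=1, p_3 = 1*61 + 31 = 92, q_3 = 1*2 + 1 = 3.
  i=4: a_4=14, p_4 = 14*92 + 61 = 1349, q_4 = 14*3 + 2 = 44.
  i=5: a_5=1, p_5 = 1*1349 + 92 = 1441, q_5 = 1*44 + 3 = 47.
  i=6: a_6=1, p_6 = 1*1441 + 1349 = 2790, q_6 = 1*47 + 44 = 91.
  i=7: a_7=1, p_7 = 1*2790 + 1441 = 4231, q_7 = 1*91 + 47 = 138.
Check: 4231^2 - 940*138^2 = 17901361 - 17901360 = 1, so (x, y) = (4231, 138) solves the equation, and by the theorem it is the least positive solution.

(x, y) = (4231, 138)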